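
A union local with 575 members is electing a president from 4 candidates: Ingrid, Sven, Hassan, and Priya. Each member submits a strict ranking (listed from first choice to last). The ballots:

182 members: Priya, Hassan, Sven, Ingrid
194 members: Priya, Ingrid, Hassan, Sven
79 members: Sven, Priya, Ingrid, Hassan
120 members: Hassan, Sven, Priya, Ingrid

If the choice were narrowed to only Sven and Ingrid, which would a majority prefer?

Voters preferring Sven to Ingrid: 381; preferring Ingrid to Sven: 194.
Sven wins the head-to-head.

Sven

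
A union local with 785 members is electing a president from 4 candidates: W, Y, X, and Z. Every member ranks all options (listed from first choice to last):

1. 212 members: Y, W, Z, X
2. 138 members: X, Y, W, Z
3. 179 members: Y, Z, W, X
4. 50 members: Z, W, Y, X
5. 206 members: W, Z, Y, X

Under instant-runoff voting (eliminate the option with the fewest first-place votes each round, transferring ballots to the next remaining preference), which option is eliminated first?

Z

Round 1: W 206, Y 391, X 138, Z 50. Eliminate Z.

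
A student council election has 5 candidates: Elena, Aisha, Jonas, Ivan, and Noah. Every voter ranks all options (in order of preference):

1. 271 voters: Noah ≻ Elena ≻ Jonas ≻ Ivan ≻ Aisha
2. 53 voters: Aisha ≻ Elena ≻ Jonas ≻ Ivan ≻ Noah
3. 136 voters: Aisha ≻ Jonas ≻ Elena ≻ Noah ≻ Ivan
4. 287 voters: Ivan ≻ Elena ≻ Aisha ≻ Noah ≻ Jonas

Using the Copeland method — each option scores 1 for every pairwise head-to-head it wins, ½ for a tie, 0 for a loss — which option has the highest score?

Elena: beats Aisha, Jonas, Ivan, and Noah → score 4.
Aisha: beats Jonas and Noah; loses to Elena and Ivan → score 2.
Jonas: beats Ivan; loses to Elena, Aisha, and Noah → score 1.
Ivan: beats Aisha; loses to Elena, Jonas, and Noah → score 1.
Noah: beats Jonas and Ivan; loses to Elena and Aisha → score 2.
Elena has the best pairwise record.

Elena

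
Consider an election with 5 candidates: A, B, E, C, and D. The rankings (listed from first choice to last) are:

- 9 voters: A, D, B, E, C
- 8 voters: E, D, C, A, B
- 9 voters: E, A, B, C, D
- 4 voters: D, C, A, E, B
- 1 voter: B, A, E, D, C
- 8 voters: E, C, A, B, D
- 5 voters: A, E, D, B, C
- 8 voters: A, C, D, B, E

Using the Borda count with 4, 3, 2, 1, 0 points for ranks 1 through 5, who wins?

A

A: 9·4 + 8·1 + 9·3 + 4·2 + 1·3 + 8·2 + 5·4 + 8·4 = 150
B: 9·2 + 8·0 + 9·2 + 4·0 + 1·4 + 8·1 + 5·1 + 8·1 = 61
E: 9·1 + 8·4 + 9·4 + 4·1 + 1·2 + 8·4 + 5·3 + 8·0 = 130
C: 9·0 + 8·2 + 9·1 + 4·3 + 1·0 + 8·3 + 5·0 + 8·3 = 85
D: 9·3 + 8·3 + 9·0 + 4·4 + 1·1 + 8·0 + 5·2 + 8·2 = 94
A has the highest Borda score (150).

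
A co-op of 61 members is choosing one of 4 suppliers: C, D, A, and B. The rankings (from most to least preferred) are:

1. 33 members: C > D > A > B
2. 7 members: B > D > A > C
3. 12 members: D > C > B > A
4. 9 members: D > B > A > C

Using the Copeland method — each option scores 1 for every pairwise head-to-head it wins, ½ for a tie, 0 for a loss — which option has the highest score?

C

C: beats D, A, and B → score 3.
D: beats A and B; loses to C → score 2.
A: beats B; loses to C and D → score 1.
B: loses to C, D, and A → score 0.
C has the best pairwise record.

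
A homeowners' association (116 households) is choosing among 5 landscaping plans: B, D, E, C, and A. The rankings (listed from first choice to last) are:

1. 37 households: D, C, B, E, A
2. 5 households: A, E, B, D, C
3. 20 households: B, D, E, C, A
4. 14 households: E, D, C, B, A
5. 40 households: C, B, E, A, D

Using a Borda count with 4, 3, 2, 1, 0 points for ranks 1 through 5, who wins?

C

B: 37·2 + 5·2 + 20·4 + 14·1 + 40·3 = 298
D: 37·4 + 5·1 + 20·3 + 14·3 + 40·0 = 255
E: 37·1 + 5·3 + 20·2 + 14·4 + 40·2 = 228
C: 37·3 + 5·0 + 20·1 + 14·2 + 40·4 = 319
A: 37·0 + 5·4 + 20·0 + 14·0 + 40·1 = 60
C has the highest Borda score (319).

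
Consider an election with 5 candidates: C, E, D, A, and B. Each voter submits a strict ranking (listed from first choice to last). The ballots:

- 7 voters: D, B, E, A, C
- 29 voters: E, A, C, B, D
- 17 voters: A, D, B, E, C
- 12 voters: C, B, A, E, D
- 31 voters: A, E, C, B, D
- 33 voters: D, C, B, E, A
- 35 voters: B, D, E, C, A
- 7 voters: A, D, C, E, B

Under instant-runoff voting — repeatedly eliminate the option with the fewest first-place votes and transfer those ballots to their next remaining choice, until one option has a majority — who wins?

B

Round 1: C 12, E 29, D 40, A 55, B 35. Eliminate C.
Round 2: E 29, D 40, A 55, B 47. Eliminate E.
Round 3: D 40, A 84, B 47. Eliminate D.
Round 4: A 84, B 87. B has a majority.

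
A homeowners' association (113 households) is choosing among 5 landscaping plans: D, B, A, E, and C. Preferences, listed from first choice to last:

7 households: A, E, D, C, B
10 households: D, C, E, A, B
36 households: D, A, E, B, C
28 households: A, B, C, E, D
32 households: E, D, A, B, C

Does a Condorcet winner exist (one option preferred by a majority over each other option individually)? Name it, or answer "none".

Checking pairwise contests:
E beats D 67–46.
D beats B 85–28.
D beats A 78–35.
A beats E 71–42.
D beats C 85–28.
Every option loses at least one head-to-head, so there is no Condorcet winner.

none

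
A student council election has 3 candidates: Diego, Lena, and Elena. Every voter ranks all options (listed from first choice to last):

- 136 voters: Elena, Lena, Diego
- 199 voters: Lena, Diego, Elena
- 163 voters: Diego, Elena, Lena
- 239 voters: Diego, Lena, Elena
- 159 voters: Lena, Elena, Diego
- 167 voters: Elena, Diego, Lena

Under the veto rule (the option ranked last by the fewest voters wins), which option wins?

Diego

Last-place votes: Diego 295, Lena 330, Elena 438.
Diego is ranked last by the fewest voters, so Diego wins.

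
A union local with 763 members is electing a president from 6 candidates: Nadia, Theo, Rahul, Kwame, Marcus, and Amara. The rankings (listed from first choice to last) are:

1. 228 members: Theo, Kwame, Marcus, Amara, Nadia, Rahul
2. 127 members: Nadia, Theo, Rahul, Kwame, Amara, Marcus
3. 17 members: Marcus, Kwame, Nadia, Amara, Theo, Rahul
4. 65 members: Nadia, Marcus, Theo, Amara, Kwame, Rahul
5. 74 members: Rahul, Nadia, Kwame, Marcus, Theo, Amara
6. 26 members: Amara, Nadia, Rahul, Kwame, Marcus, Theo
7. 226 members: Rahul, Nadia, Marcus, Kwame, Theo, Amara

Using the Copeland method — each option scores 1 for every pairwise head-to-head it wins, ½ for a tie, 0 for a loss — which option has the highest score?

Nadia

Nadia: beats Theo, Rahul, Kwame, Marcus, and Amara → score 5.
Theo: beats Rahul, Kwame, and Amara; loses to Nadia and Marcus → score 3.
Rahul: beats Kwame, Marcus, and Amara; loses to Nadia and Theo → score 3.
Kwame: beats Marcus and Amara; loses to Nadia, Theo, and Rahul → score 2.
Marcus: beats Theo and Amara; loses to Nadia, Rahul, and Kwame → score 2.
Amara: loses to Nadia, Theo, Rahul, Kwame, and Marcus → score 0.
Nadia has the best pairwise record.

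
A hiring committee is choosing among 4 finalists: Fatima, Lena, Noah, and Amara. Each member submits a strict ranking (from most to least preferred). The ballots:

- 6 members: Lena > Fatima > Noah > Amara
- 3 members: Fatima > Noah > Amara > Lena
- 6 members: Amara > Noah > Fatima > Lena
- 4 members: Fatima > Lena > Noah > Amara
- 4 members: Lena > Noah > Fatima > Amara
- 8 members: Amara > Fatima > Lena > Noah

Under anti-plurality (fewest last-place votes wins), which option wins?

Last-place votes: Fatima 0, Lena 9, Noah 8, Amara 14.
Fatima is ranked last by the fewest voters, so Fatima wins.

Fatima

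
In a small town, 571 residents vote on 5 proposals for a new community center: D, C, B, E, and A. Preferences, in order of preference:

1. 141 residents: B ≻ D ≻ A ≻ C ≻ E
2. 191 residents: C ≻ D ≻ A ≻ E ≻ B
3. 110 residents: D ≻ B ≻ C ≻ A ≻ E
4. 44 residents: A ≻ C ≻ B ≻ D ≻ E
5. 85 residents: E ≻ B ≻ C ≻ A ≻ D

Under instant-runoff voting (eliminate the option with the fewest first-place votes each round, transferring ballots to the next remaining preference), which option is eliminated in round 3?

Round 1: D 110, C 191, B 141, E 85, A 44. Eliminate A.
Round 2: D 110, C 235, B 141, E 85. Eliminate E.
Round 3: D 110, C 235, B 226. Eliminate D.

D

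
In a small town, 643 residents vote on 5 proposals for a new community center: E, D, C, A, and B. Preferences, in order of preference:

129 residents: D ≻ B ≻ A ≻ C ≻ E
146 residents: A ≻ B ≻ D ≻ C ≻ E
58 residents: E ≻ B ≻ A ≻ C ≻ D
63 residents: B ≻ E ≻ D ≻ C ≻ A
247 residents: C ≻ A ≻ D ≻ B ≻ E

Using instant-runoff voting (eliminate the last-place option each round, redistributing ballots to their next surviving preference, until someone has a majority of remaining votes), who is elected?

Round 1: E 58, D 129, C 247, A 146, B 63. Eliminate E.
Round 2: D 129, C 247, A 146, B 121. Eliminate B.
Round 3: D 192, C 247, A 204. Eliminate D.
Round 4: C 310, A 333. A has a majority.

A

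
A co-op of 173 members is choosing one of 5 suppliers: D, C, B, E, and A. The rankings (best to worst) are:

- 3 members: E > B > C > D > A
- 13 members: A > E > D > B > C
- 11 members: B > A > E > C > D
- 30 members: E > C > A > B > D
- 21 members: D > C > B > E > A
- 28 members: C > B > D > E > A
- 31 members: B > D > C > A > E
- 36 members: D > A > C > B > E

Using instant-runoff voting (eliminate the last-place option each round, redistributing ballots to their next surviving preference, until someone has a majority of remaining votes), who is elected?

Round 1: D 57, C 28, B 42, E 33, A 13. Eliminate A.
Round 2: D 57, C 28, B 42, E 46. Eliminate C.
Round 3: D 57, B 70, E 46. Eliminate E.
Round 4: D 70, B 103. B has a majority.

B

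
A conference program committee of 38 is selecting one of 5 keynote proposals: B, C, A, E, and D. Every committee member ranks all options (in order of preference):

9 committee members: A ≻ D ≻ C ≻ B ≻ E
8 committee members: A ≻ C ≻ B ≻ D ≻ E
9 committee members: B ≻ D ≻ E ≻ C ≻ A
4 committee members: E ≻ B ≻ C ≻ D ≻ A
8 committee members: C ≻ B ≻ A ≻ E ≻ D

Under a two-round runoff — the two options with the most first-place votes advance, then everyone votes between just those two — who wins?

B

Round 1 first-place votes: B 9, C 8, A 17, E 4, D 0.
A and B advance.
Runoff: A is preferred to B by 17 voters; B by 21.
B wins the runoff.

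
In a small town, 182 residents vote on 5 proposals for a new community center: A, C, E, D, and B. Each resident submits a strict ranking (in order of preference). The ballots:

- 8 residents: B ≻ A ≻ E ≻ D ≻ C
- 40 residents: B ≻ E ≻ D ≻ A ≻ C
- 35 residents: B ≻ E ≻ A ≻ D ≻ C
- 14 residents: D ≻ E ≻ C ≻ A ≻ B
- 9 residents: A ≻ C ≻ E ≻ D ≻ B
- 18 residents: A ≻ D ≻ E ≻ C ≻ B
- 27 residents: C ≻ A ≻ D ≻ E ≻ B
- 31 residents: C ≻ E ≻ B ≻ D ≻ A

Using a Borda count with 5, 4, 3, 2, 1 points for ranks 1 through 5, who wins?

A: 8·4 + 40·2 + 35·3 + 14·2 + 9·5 + 18·5 + 27·4 + 31·1 = 519
C: 8·1 + 40·1 + 35·1 + 14·3 + 9·4 + 18·2 + 27·5 + 31·5 = 487
E: 8·3 + 40·4 + 35·4 + 14·4 + 9·3 + 18·3 + 27·2 + 31·4 = 639
D: 8·2 + 40·3 + 35·2 + 14·5 + 9·2 + 18·4 + 27·3 + 31·2 = 509
B: 8·5 + 40·5 + 35·5 + 14·1 + 9·1 + 18·1 + 27·1 + 31·3 = 576
E has the highest Borda score (639).

E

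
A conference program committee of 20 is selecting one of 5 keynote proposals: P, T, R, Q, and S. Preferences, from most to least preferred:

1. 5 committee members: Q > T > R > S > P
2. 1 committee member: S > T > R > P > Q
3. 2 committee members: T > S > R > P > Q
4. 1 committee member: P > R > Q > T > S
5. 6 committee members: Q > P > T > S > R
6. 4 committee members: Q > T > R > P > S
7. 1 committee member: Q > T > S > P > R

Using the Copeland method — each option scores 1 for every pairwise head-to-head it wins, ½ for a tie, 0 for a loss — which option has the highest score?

P: beats S; loses to T, R, and Q → score 1.
T: beats P, R, and S; loses to Q → score 3.
R: beats P; ties S; loses to T and Q → score 1.5.
Q: beats P, T, R, and S → score 4.
S: ties R; loses to P, T, and Q → score 0.5.
Q has the best pairwise record.

Q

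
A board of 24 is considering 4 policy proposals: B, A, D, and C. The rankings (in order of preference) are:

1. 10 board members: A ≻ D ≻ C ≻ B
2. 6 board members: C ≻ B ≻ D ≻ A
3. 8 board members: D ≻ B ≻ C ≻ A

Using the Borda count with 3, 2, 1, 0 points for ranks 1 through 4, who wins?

D

B: 10·0 + 6·2 + 8·2 = 28
A: 10·3 + 6·0 + 8·0 = 30
D: 10·2 + 6·1 + 8·3 = 50
C: 10·1 + 6·3 + 8·1 = 36
D has the highest Borda score (50).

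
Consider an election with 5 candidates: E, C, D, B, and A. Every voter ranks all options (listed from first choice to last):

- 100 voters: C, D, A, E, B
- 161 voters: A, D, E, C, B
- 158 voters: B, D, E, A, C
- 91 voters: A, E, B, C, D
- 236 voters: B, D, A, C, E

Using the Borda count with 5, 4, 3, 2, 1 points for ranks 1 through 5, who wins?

D

E: 100·2 + 161·3 + 158·3 + 91·4 + 236·1 = 1757
C: 100·5 + 161·2 + 158·1 + 91·2 + 236·2 = 1634
D: 100·4 + 161·4 + 158·4 + 91·1 + 236·4 = 2711
B: 100·1 + 161·1 + 158·5 + 91·3 + 236·5 = 2504
A: 100·3 + 161·5 + 158·2 + 91·5 + 236·3 = 2584
D has the highest Borda score (2711).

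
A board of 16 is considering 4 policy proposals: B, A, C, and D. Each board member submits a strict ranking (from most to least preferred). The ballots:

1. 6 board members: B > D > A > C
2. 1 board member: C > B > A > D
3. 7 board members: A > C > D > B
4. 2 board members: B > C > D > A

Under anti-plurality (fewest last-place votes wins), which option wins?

Last-place votes: B 7, A 2, C 6, D 1.
D is ranked last by the fewest voters, so D wins.

D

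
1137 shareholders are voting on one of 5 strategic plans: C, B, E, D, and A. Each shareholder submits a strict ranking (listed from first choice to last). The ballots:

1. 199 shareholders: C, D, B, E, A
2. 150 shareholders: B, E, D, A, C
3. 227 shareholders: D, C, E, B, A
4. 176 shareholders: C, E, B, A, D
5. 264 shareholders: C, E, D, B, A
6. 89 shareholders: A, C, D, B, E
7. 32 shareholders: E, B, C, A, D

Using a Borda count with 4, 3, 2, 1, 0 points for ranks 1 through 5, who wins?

C: 199·4 + 150·0 + 227·3 + 176·4 + 264·4 + 89·3 + 32·2 = 3568
B: 199·2 + 150·4 + 227·1 + 176·2 + 264·1 + 89·1 + 32·3 = 2026
E: 199·1 + 150·3 + 227·2 + 176·3 + 264·3 + 89·0 + 32·4 = 2551
D: 199·3 + 150·2 + 227·4 + 176·0 + 264·2 + 89·2 + 32·0 = 2511
A: 199·0 + 150·1 + 227·0 + 176·1 + 264·0 + 89·4 + 32·1 = 714
C has the highest Borda score (3568).

C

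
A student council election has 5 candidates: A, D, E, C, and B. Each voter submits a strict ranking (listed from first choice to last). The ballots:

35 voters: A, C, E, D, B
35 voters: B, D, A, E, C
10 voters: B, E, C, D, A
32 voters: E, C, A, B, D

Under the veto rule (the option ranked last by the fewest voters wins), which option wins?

Last-place votes: A 10, D 32, E 0, C 35, B 35.
E is ranked last by the fewest voters, so E wins.

E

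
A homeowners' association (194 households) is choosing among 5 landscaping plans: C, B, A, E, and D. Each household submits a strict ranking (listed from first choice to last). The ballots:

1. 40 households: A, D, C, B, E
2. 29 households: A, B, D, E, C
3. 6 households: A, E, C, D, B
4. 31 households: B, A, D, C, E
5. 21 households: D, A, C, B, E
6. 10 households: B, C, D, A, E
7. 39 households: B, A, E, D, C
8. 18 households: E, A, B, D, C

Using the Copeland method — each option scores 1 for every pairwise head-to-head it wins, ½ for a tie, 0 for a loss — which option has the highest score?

A

C: beats E; loses to B, A, and D → score 1.
B: beats C, E, and D; loses to A → score 3.
A: beats C, B, E, and D → score 4.
E: loses to C, B, A, and D → score 0.
D: beats C and E; loses to B and A → score 2.
A has the best pairwise record.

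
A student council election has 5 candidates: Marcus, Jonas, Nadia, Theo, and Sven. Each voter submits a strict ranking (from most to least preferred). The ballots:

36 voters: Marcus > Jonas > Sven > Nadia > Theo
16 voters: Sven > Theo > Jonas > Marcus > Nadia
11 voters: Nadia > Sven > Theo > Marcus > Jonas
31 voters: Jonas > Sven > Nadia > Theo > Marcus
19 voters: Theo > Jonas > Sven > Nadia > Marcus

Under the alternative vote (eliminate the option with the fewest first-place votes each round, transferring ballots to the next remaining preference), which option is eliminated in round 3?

Sven

Round 1: Marcus 36, Jonas 31, Nadia 11, Theo 19, Sven 16. Eliminate Nadia.
Round 2: Marcus 36, Jonas 31, Theo 19, Sven 27. Eliminate Theo.
Round 3: Marcus 36, Jonas 50, Sven 27. Eliminate Sven.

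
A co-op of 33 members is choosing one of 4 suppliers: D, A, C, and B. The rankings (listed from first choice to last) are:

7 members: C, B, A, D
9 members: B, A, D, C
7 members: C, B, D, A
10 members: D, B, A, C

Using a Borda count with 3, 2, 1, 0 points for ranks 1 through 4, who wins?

B

D: 7·0 + 9·1 + 7·1 + 10·3 = 46
A: 7·1 + 9·2 + 7·0 + 10·1 = 35
C: 7·3 + 9·0 + 7·3 + 10·0 = 42
B: 7·2 + 9·3 + 7·2 + 10·2 = 75
B has the highest Borda score (75).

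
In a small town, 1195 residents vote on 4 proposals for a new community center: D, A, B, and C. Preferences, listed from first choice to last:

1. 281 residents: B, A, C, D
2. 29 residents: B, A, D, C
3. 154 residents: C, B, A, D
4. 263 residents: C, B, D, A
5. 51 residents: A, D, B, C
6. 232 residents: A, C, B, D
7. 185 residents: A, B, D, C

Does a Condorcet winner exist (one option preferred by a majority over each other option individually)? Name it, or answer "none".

none

Checking pairwise contests:
A beats D 932–263.
B beats A 727–468.
C beats B 649–546.
A beats C 778–417.
Every option loses at least one head-to-head, so there is no Condorcet winner.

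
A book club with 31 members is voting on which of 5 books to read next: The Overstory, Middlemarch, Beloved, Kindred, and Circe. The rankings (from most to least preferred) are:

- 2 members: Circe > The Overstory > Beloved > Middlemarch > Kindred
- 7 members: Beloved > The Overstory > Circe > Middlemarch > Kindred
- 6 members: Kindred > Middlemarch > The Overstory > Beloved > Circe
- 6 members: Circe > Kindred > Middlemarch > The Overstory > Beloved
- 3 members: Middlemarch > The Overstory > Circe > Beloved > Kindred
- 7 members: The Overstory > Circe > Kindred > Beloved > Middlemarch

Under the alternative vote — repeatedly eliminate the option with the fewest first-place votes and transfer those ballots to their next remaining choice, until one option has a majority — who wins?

Round 1: The Overstory 7, Middlemarch 3, Beloved 7, Kindred 6, Circe 8. Eliminate Middlemarch.
Round 2: The Overstory 10, Beloved 7, Kindred 6, Circe 8. Eliminate Kindred.
Round 3: The Overstory 16, Beloved 7, Circe 8. The Overstory has a majority.

The Overstory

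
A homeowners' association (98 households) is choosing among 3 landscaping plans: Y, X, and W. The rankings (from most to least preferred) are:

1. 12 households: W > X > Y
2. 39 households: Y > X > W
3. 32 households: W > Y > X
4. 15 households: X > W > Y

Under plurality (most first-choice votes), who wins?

W

First-place votes: Y 39, X 15, W 44.
W has the most first-place votes.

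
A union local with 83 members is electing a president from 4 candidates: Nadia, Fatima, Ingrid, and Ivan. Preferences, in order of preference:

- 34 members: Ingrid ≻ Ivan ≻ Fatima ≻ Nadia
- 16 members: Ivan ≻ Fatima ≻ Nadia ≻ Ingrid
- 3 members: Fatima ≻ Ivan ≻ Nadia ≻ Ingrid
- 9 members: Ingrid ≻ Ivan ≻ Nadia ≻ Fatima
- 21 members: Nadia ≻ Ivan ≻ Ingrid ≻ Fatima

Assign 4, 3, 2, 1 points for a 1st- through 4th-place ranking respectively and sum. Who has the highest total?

Nadia: 34·1 + 16·2 + 3·2 + 9·2 + 21·4 = 174
Fatima: 34·2 + 16·3 + 3·4 + 9·1 + 21·1 = 158
Ingrid: 34·4 + 16·1 + 3·1 + 9·4 + 21·2 = 233
Ivan: 34·3 + 16·4 + 3·3 + 9·3 + 21·3 = 265
Ivan has the highest Borda score (265).

Ivan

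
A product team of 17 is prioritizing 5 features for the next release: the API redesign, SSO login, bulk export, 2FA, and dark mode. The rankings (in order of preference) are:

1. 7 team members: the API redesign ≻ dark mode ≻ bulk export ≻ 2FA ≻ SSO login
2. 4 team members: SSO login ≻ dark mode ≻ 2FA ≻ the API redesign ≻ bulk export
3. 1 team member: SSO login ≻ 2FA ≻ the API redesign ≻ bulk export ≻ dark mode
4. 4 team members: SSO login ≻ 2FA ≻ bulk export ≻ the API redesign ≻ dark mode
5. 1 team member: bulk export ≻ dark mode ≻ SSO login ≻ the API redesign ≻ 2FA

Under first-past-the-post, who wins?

SSO login

First-place votes: the API redesign 7, SSO login 9, bulk export 1, 2FA 0, dark mode 0.
SSO login has the most first-place votes.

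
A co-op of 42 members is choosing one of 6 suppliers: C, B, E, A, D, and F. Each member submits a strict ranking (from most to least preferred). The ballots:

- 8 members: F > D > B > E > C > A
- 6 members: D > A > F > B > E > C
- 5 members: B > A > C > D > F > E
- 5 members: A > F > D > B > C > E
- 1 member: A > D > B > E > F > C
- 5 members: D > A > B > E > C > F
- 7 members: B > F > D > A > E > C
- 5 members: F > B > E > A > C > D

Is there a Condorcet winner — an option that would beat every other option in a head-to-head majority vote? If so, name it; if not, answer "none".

none

Checking pairwise contests:
B beats C 42–0.
D beats B 25–17.
B beats E 42–0.
B beats A 25–17.
F beats D 25–17.
A beats F 22–20.
Every option loses at least one head-to-head, so there is no Condorcet winner.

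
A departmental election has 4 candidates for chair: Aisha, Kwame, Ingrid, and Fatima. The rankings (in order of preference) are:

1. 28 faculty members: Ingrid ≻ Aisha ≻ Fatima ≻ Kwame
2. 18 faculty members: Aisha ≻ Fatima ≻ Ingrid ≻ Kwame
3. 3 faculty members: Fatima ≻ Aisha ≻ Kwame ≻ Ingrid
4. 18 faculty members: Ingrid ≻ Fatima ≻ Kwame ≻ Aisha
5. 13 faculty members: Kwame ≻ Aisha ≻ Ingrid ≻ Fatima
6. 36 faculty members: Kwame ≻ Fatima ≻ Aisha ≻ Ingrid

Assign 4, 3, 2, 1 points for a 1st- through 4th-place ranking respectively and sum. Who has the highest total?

Aisha: 28·3 + 18·4 + 3·3 + 18·1 + 13·3 + 36·2 = 294
Kwame: 28·1 + 18·1 + 3·2 + 18·2 + 13·4 + 36·4 = 284
Ingrid: 28·4 + 18·2 + 3·1 + 18·4 + 13·2 + 36·1 = 285
Fatima: 28·2 + 18·3 + 3·4 + 18·3 + 13·1 + 36·3 = 297
Fatima has the highest Borda score (297).

Fatima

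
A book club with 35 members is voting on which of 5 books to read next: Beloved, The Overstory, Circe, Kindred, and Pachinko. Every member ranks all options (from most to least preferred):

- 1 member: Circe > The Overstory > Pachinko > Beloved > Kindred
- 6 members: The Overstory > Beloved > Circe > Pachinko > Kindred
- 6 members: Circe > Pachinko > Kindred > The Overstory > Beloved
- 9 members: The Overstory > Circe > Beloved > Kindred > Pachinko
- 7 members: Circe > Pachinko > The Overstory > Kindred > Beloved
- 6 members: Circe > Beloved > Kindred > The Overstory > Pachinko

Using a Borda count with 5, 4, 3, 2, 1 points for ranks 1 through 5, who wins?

Beloved: 1·2 + 6·4 + 6·1 + 9·3 + 7·1 + 6·4 = 90
The Overstory: 1·4 + 6·5 + 6·2 + 9·5 + 7·3 + 6·2 = 124
Circe: 1·5 + 6·3 + 6·5 + 9·4 + 7·5 + 6·5 = 154
Kindred: 1·1 + 6·1 + 6·3 + 9·2 + 7·2 + 6·3 = 75
Pachinko: 1·3 + 6·2 + 6·4 + 9·1 + 7·4 + 6·1 = 82
Circe has the highest Borda score (154).

Circe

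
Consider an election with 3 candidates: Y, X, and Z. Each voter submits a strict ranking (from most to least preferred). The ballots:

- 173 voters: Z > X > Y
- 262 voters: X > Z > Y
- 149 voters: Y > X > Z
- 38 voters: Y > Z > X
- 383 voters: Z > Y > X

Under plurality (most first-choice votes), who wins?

Z

First-place votes: Y 187, X 262, Z 556.
Z has the most first-place votes.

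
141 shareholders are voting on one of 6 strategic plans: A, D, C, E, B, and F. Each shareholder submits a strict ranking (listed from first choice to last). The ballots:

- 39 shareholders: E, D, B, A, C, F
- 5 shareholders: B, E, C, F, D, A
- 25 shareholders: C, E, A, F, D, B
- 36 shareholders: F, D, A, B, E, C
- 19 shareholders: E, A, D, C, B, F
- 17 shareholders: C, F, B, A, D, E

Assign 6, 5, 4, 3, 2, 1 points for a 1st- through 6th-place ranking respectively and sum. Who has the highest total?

A: 39·3 + 5·1 + 25·4 + 36·4 + 19·5 + 17·3 = 512
D: 39·5 + 5·2 + 25·2 + 36·5 + 19·4 + 17·2 = 545
C: 39·2 + 5·4 + 25·6 + 36·1 + 19·3 + 17·6 = 443
E: 39·6 + 5·5 + 25·5 + 36·2 + 19·6 + 17·1 = 587
B: 39·4 + 5·6 + 25·1 + 36·3 + 19·2 + 17·4 = 425
F: 39·1 + 5·3 + 25·3 + 36·6 + 19·1 + 17·5 = 449
E has the highest Borda score (587).

E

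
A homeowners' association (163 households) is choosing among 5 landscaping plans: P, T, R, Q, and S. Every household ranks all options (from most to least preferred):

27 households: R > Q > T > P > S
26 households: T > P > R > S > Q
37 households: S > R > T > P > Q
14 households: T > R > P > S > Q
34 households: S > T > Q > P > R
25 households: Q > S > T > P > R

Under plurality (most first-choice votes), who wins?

S

First-place votes: P 0, T 40, R 27, Q 25, S 71.
S has the most first-place votes.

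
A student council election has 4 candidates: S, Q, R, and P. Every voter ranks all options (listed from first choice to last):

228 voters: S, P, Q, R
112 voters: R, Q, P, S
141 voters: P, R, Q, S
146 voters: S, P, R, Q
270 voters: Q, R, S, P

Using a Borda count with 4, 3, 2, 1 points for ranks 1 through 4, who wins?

S: 228·4 + 112·1 + 141·1 + 146·4 + 270·2 = 2289
Q: 228·2 + 112·3 + 141·2 + 146·1 + 270·4 = 2300
R: 228·1 + 112·4 + 141·3 + 146·2 + 270·3 = 2201
P: 228·3 + 112·2 + 141·4 + 146·3 + 270·1 = 2180
Q has the highest Borda score (2300).

Q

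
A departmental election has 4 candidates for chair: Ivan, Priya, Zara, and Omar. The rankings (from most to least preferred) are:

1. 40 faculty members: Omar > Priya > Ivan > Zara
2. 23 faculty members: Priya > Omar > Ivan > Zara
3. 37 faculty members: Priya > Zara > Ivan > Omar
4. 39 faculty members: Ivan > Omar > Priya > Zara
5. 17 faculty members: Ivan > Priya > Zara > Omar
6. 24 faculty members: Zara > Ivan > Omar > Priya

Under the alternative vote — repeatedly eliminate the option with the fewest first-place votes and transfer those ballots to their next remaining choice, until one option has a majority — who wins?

Priya

Round 1: Ivan 56, Priya 60, Zara 24, Omar 40. Eliminate Zara.
Round 2: Ivan 80, Priya 60, Omar 40. Eliminate Omar.
Round 3: Ivan 80, Priya 100. Priya has a majority.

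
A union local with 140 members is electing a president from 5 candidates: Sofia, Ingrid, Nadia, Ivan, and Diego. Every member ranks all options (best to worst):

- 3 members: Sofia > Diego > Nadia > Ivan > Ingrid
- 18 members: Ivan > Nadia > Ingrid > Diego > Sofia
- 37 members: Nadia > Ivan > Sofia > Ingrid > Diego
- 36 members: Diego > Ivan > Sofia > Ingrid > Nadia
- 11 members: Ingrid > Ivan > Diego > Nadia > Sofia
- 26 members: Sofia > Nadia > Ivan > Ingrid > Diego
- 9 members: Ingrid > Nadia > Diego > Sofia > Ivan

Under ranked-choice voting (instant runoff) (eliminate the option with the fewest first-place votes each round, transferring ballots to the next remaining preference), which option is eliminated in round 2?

Round 1: Sofia 29, Ingrid 20, Nadia 37, Ivan 18, Diego 36. Eliminate Ivan.
Round 2: Sofia 29, Ingrid 20, Nadia 55, Diego 36. Eliminate Ingrid.

Ingrid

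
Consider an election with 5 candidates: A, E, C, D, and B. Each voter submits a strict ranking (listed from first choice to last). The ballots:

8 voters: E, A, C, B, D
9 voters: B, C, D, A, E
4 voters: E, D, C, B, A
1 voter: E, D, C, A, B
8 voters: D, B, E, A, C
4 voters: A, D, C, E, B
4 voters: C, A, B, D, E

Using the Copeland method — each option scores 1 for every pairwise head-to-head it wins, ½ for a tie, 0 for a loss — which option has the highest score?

A: beats C; loses to E, D, and B → score 1.
E: beats A and C; loses to D and B → score 2.
C: beats D and B; loses to A and E → score 2.
D: beats A and E; loses to C and B → score 2.
B: beats A, E, and D; loses to C → score 3.
B has the best pairwise record.

B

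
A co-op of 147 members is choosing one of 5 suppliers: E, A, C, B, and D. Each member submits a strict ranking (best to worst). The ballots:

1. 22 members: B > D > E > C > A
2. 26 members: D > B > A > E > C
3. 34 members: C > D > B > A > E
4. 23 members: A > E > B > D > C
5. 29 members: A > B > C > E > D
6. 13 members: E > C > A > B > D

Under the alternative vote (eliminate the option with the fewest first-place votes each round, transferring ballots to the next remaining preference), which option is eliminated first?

Round 1: E 13, A 52, C 34, B 22, D 26. Eliminate E.

E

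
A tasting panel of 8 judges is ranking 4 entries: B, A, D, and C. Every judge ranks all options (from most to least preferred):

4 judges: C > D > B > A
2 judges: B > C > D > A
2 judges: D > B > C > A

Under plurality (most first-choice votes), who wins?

First-place votes: B 2, A 0, D 2, C 4.
C has the most first-place votes.

C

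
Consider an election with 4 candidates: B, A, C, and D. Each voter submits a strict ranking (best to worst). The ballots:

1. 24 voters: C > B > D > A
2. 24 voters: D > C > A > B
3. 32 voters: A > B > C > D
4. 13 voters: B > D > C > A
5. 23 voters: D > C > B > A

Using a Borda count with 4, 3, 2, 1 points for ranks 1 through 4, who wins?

B: 24·3 + 24·1 + 32·3 + 13·4 + 23·2 = 290
A: 24·1 + 24·2 + 32·4 + 13·1 + 23·1 = 236
C: 24·4 + 24·3 + 32·2 + 13·2 + 23·3 = 327
D: 24·2 + 24·4 + 32·1 + 13·3 + 23·4 = 307
C has the highest Borda score (327).

C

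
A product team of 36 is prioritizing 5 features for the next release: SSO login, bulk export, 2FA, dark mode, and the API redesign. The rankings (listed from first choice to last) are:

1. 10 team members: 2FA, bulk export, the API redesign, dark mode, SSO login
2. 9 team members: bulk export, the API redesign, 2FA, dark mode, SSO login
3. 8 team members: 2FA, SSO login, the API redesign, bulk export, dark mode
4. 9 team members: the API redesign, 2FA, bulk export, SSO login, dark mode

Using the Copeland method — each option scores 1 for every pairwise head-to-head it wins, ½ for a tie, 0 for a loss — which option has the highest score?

SSO login: loses to bulk export, 2FA, dark mode, and the API redesign → score 0.
bulk export: beats SSO login, dark mode, and the API redesign; loses to 2FA → score 3.
2FA: beats SSO login, bulk export, and dark mode; ties the API redesign → score 3.5.
dark mode: beats SSO login; loses to bulk export, 2FA, and the API redesign → score 1.
the API redesign: beats SSO login and dark mode; ties 2FA; loses to bulk export → score 2.5.
2FA has the best pairwise record.

2FA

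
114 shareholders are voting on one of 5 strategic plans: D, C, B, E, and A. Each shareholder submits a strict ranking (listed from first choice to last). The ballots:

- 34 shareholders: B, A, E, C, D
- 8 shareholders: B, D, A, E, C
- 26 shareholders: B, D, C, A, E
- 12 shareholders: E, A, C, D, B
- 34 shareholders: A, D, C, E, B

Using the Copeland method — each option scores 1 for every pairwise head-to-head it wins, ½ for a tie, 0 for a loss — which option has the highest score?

B

D: beats C and E; loses to B and A → score 2.
C: beats E; loses to D, B, and A → score 1.
B: beats D, C, E, and A → score 4.
E: loses to D, C, B, and A → score 0.
A: beats D, C, and E; loses to B → score 3.
B has the best pairwise record.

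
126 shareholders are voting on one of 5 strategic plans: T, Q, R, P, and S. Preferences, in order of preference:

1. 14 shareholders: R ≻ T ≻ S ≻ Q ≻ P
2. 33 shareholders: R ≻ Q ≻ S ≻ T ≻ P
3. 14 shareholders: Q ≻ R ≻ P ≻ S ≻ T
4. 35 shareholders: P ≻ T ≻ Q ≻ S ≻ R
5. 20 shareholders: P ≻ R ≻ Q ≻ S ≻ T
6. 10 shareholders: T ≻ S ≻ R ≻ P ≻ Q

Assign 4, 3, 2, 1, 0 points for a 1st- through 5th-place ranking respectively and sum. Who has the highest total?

R

T: 14·3 + 33·1 + 14·0 + 35·3 + 20·0 + 10·4 = 220
Q: 14·1 + 33·3 + 14·4 + 35·2 + 20·2 + 10·0 = 279
R: 14·4 + 33·4 + 14·3 + 35·0 + 20·3 + 10·2 = 310
P: 14·0 + 33·0 + 14·2 + 35·4 + 20·4 + 10·1 = 258
S: 14·2 + 33·2 + 14·1 + 35·1 + 20·1 + 10·3 = 193
R has the highest Borda score (310).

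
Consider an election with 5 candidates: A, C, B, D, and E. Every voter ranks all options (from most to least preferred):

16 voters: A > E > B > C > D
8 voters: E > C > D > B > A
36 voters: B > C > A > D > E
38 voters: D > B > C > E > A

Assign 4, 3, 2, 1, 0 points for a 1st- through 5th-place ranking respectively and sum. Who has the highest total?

B

A: 16·4 + 8·0 + 36·2 + 38·0 = 136
C: 16·1 + 8·3 + 36·3 + 38·2 = 224
B: 16·2 + 8·1 + 36·4 + 38·3 = 298
D: 16·0 + 8·2 + 36·1 + 38·4 = 204
E: 16·3 + 8·4 + 36·0 + 38·1 = 118
B has the highest Borda score (298).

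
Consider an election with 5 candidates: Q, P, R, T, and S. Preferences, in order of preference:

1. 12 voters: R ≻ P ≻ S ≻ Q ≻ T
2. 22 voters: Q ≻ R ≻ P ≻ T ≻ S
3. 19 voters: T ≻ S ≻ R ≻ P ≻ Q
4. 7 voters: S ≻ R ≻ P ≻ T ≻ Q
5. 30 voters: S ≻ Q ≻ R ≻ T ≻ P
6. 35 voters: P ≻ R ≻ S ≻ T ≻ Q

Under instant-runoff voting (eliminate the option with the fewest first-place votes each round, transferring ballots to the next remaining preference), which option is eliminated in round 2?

T

Round 1: Q 22, P 35, R 12, T 19, S 37. Eliminate R.
Round 2: Q 22, P 47, T 19, S 37. Eliminate T.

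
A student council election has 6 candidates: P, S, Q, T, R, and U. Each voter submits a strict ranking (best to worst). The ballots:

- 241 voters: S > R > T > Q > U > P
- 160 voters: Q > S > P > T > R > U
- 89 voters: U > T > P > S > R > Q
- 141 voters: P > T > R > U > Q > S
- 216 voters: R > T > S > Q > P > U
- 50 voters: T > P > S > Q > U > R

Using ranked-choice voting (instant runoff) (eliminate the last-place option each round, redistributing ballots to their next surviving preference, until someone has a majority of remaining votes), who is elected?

Round 1: P 141, S 241, Q 160, T 50, R 216, U 89. Eliminate T.
Round 2: P 191, S 241, Q 160, R 216, U 89. Eliminate U.
Round 3: P 280, S 241, Q 160, R 216. Eliminate Q.
Round 4: P 280, S 401, R 216. Eliminate R.
Round 5: P 280, S 617. S has a majority.

S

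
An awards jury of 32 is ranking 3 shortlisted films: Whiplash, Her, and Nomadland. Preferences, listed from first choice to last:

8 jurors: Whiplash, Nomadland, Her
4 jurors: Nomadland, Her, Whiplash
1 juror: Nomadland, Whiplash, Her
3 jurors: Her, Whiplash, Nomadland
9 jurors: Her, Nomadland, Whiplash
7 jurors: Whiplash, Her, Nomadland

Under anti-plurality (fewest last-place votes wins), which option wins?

Last-place votes: Whiplash 13, Her 9, Nomadland 10.
Her is ranked last by the fewest voters, so Her wins.

Her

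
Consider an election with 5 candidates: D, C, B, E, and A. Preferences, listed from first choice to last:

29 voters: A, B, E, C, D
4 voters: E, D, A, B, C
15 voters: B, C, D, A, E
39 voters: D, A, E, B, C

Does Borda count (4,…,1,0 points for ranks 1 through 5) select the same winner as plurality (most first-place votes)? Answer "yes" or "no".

Borda — scores: D 198, C 74, B 190, E 152, A 256. Winner: A.
Plurality — first-place votes: D 39, C 0, B 15, E 4, A 29. Winner: D.
The two methods disagree.

no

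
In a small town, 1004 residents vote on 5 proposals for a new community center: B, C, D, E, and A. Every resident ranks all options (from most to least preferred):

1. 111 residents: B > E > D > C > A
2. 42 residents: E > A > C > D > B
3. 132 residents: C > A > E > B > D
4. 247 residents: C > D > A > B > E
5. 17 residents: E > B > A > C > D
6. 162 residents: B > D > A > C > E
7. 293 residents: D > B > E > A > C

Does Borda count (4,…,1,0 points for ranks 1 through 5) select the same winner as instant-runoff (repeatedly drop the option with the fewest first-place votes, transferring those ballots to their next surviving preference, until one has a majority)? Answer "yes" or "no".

yes

Borda — scores: B 2401, C 1890, D 2663, E 1419, A 1667. Winner: D.
Instant-runoff — R1 B 273, C 379, D 293, E 59, A 0 (A out); R2 B 273, C 379, D 293, E 59 (E out); R3 B 290, C 421, D 293 (B out); R4 C 438, D 566 (D winner). Winner: D.
The two methods agree.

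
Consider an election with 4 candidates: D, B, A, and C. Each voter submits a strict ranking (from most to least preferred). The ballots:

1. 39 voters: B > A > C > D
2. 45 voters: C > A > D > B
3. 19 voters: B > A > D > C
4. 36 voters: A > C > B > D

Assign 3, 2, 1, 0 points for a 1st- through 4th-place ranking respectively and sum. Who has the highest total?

D: 39·0 + 45·1 + 19·1 + 36·0 = 64
B: 39·3 + 45·0 + 19·3 + 36·1 = 210
A: 39·2 + 45·2 + 19·2 + 36·3 = 314
C: 39·1 + 45·3 + 19·0 + 36·2 = 246
A has the highest Borda score (314).

A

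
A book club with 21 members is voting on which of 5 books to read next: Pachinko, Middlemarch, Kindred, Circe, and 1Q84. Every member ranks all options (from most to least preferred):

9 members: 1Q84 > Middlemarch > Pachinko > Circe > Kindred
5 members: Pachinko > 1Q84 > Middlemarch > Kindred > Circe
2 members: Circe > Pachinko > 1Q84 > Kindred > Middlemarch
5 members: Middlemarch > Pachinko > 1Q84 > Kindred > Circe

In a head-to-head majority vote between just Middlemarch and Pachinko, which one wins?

Middlemarch

Voters preferring Middlemarch to Pachinko: 14; preferring Pachinko to Middlemarch: 7.
Middlemarch wins the head-to-head.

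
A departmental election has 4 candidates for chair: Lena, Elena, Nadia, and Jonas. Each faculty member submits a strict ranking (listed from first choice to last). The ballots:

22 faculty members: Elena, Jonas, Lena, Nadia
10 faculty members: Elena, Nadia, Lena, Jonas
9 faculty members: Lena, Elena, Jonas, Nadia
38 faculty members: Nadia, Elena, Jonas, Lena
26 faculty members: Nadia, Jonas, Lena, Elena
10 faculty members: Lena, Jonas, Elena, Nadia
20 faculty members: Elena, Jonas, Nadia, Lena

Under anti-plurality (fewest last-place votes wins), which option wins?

Last-place votes: Lena 58, Elena 26, Nadia 41, Jonas 10.
Jonas is ranked last by the fewest voters, so Jonas wins.

Jonas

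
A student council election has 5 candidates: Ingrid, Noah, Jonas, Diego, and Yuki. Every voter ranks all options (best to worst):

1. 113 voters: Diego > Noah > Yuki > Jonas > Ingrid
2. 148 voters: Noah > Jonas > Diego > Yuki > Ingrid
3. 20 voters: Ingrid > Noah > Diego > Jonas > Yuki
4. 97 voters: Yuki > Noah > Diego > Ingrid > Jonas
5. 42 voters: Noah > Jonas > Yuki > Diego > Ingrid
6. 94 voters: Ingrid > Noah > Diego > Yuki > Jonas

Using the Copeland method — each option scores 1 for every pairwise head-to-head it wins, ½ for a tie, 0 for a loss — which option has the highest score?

Noah

Ingrid: loses to Noah, Jonas, Diego, and Yuki → score 0.
Noah: beats Ingrid, Jonas, Diego, and Yuki → score 4.
Jonas: beats Ingrid; loses to Noah, Diego, and Yuki → score 1.
Diego: beats Ingrid, Jonas, and Yuki; loses to Noah → score 3.
Yuki: beats Ingrid and Jonas; loses to Noah and Diego → score 2.
Noah has the best pairwise record.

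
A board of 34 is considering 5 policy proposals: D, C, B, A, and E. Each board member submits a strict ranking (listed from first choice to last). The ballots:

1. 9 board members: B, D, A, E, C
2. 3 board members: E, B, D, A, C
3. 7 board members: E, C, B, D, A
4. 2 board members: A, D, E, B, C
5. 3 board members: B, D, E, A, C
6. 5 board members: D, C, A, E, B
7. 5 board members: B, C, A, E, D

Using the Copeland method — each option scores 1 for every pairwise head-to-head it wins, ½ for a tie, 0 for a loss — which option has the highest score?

B

D: beats C, A, and E; loses to B → score 3.
C: ties A; loses to D, B, and E → score 0.5.
B: beats D, C, and A; ties E → score 3.5.
A: beats E; ties C; loses to D and B → score 1.5.
E: beats C; ties B; loses to D and A → score 1.5.
B has the best pairwise record.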